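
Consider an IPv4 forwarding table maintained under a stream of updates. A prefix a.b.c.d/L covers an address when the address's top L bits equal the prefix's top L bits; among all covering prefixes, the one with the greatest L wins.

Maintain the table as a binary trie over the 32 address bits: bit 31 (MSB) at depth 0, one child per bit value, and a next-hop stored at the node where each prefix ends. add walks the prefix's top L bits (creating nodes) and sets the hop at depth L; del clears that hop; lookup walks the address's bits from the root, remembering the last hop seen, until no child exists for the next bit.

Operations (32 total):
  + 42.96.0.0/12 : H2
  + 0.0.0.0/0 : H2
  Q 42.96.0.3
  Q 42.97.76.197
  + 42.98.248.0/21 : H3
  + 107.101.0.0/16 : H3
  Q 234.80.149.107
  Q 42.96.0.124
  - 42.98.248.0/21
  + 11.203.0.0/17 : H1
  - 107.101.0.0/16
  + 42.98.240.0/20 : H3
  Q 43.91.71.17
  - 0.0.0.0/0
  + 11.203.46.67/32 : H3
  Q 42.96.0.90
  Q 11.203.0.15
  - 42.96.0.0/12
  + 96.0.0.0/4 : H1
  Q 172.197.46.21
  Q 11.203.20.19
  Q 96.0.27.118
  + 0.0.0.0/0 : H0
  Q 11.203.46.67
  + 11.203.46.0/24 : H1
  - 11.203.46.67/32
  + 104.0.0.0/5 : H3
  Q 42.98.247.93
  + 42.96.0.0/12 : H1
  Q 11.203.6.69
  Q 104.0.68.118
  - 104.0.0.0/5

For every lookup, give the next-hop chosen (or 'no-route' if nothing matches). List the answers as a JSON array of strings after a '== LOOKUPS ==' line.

Trace:
  add 42.96.0.0/12 -> H2 at depth 12
  add 0.0.0.0/0 -> H2 at depth 0
  ? 42.96.0.3  path d0:H2→d1:-→d2:-→d3:-→d4:-→d5:-→d6:-→d7:-→d8:-→d9:-→d10:-→d11:-→d12:H2  best=H2
  ? 42.97.76.197  path d0:H2→d1:-→d2:-→d3:-→d4:-→d5:-→d6:-→d7:-→d8:-→d9:-→d10:-→d11:-→d12:H2  best=H2
  add 42.98.248.0/21 -> H3 at depth 21
  add 107.101.0.0/16 -> H3 at depth 16
  ? 234.80.149.107  path d0:H2  best=H2
  ? 42.96.0.124  path d0:H2→d1:-→d2:-→d3:-→d4:-→d5:-→d6:-→d7:-→d8:-→d9:-→d10:-→d11:-→d12:H2→d13:-→d14:-  best=H2
  - 42.98.248.0/21 clear@21
  add 11.203.0.0/17 -> H1 at depth 17
  - 107.101.0.0/16 clear@16
  add 42.98.240.0/20 -> H3 at depth 20
  ? 43.91.71.17  path d0:H2→d1:-→d2:-→d3:-→d4:-→d5:-→d6:-→d7:-  best=H2
  - 0.0.0.0/0 clear@0
  add 11.203.46.67/32 -> H3 at depth 32
  ? 42.96.0.90  path d0:-→d1:-→d2:-→d3:-→d4:-→d5:-→d6:-→d7:-→d8:-→d9:-→d10:-→d11:-→d12:H2→d13:-→d14:-  best=H2
  ? 11.203.0.15  path d0:-→d1:-→d2:-→d3:-→d4:-→d5:-→d6:-→d7:-→d8:-→d9:-→d10:-→d11:-→d12:-→d13:-→d14:-→d15:-→d16:-→d17:H1→d18:-  best=H1
  - 42.96.0.0/12 clear@12
  add 96.0.0.0/4 -> H1 at depth 4
  ? 172.197.46.21  path d0:-  best=no-route
  ? 11.203.20.19  path d0:-→d1:-→d2:-→d3:-→d4:-→d5:-→d6:-→d7:-→d8:-→d9:-→d10:-→d11:-→d12:-→d13:-→d14:-→d15:-→d16:-→d17:H1→d18:-  best=H1
  ? 96.0.27.118  path d0:-→d1:-→d2:-→d3:-→d4:H1  best=H1
  add 0.0.0.0/0 -> H0 at depth 0
  ? 11.203.46.67  path d0:H0→d1:-→d2:-→d3:-→d4:-→d5:-→d6:-→d7:-→d8:-→d9:-→d10:-→d11:-→d12:-→d13:-→d14:-→d15:-→d16:-→d17:H1→d18:-→d19:-→d20:-→d21:-→d22:-→d23:-→d24:-→d25:-→d26:-→d27:-→d28:-→d29:-→d30:-→d31:-→d32:H3  best=H3
  add 11.203.46.0/24 -> H1 at depth 24
  - 11.203.46.67/32 clear@32
  add 104.0.0.0/5 -> H3 at depth 5
  ? 42.98.247.93  path d0:H0→d1:-→d2:-→d3:-→d4:-→d5:-→d6:-→d7:-→d8:-→d9:-→d10:-→d11:-→d12:-→d13:-→d14:-→d15:-→d16:-→d17:-→d18:-→d19:-→d20:H3  best=H3
  add 42.96.0.0/12 -> H1 at depth 12
  ? 11.203.6.69  path d0:H0→d1:-→d2:-→d3:-→d4:-→d5:-→d6:-→d7:-→d8:-→d9:-→d10:-→d11:-→d12:-→d13:-→d14:-→d15:-→d16:-→d17:H1→d18:-  best=H1
  ? 104.0.68.118  path d0:H0→d1:-→d2:-→d3:-→d4:H1→d5:H3→d6:-  best=H3
  - 104.0.0.0/5 clear@5

== LOOKUPS ==
["H2","H2","H2","H2","H2","H2","H1","no-route","H1","H1","H3","H3","H1","H3"]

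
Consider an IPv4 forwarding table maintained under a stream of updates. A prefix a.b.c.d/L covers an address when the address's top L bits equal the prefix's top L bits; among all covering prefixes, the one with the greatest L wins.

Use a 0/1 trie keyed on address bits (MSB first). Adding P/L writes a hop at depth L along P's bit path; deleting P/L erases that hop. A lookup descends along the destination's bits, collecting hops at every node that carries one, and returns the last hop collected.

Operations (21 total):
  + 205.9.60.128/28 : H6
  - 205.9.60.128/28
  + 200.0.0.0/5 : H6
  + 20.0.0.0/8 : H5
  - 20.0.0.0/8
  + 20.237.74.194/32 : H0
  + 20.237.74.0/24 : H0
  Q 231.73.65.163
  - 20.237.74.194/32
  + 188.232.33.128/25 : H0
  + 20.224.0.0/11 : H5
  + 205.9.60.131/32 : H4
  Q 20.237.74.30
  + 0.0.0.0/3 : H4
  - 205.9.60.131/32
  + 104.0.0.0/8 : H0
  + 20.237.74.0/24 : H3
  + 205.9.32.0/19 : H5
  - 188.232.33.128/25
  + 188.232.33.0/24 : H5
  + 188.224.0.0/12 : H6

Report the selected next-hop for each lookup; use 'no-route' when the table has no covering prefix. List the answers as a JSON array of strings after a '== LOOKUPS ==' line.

Trace:
  add 205.9.60.128/28 -> H6 at depth 28
  - 205.9.60.128/28 clear@28
  add 200.0.0.0/5 -> H6 at depth 5
  add 20.0.0.0/8 -> H5 at depth 8
  - 20.0.0.0/8 clear@8
  add 20.237.74.194/32 -> H0 at depth 32
  add 20.237.74.0/24 -> H0 at depth 24
  lookup 231.73.65.163: bits 11 walk d0:-→d1:-→d2:- -> no-route
  - 20.237.74.194/32 clear@32
  add 188.232.33.128/25 -> H0 at depth 25
  add 20.224.0.0/11 -> H5 at depth 11
  add 205.9.60.131/32 -> H4 at depth 32
  lookup 20.237.74.30: bits 000101001110110101001010 walk d0:-→d1:-→d2:-→d3:-→d4:-→d5:-→d6:-→d7:-→d8:-→d9:-→d10:-→d11:H5→d12:-→d13:-→d14:-→d15:-→d16:-→d17:-→d18:-→d19:-→d20:-→d21:-→d22:-→d23:-→d24:H0 -> H0
  add 0.0.0.0/3 -> H4 at depth 3
  - 205.9.60.131/32 clear@32
  add 104.0.0.0/8 -> H0 at depth 8
  add 20.237.74.0/24 -> H3 at depth 24
  add 205.9.32.0/19 -> H5 at depth 19
  - 188.232.33.128/25 clear@25
  add 188.232.33.0/24 -> H5 at depth 24
  add 188.224.0.0/12 -> H6 at depth 12

== LOOKUPS ==
["no-route","H0"]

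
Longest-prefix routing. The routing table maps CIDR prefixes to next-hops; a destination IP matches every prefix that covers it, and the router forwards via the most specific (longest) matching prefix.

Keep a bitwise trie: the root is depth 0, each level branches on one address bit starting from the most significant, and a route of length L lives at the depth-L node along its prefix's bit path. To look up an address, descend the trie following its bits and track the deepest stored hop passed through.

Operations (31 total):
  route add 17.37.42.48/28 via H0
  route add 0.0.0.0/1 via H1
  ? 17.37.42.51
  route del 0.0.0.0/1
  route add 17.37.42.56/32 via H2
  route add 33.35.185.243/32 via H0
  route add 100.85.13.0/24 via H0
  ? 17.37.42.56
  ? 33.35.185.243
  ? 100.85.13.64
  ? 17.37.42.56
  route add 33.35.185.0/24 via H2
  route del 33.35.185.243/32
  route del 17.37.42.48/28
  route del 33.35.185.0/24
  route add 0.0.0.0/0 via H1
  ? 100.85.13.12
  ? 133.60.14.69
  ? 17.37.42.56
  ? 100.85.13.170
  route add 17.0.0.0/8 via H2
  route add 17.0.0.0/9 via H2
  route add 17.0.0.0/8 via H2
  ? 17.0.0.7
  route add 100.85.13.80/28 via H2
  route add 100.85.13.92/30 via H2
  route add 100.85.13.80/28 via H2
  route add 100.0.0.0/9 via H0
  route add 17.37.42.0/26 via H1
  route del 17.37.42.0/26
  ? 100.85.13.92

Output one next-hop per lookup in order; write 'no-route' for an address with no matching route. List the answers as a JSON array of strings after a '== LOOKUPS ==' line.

Process each operation:
  + 17.37.42.48/28 (H0) depth=28
  + 0.0.0.0/1 (H1) depth=1
  ? 17.37.42.51  path d0:-→d1:H1→d2:-→d3:-→d4:-→d5:-→d6:-→d7:-→d8:-→d9:-→d10:-→d11:-→d12:-→d13:-→d14:-→d15:-→d16:-→d17:-→d18:-→d19:-→d20:-→d21:-→d22:-→d23:-→d24:-→d25:-→d26:-→d27:-→d28:H0  best=H0
  del 0.0.0.0/1 (clear depth 1)
  + 17.37.42.56/32 (H2) depth=32
  + 33.35.185.243/32 (H0) depth=32
  + 100.85.13.0/24 (H0) depth=24
  ? 17.37.42.56  path d0:-→d1:-→d2:-→d3:-→d4:-→d5:-→d6:-→d7:-→d8:-→d9:-→d10:-→d11:-→d12:-→d13:-→d14:-→d15:-→d16:-→d17:-→d18:-→d19:-→d20:-→d21:-→d22:-→d23:-→d24:-→d25:-→d26:-→d27:-→d28:H0→d29:-→d30:-→d31:-→d32:H2  best=H2
  ? 33.35.185.243  path d0:-→d1:-→d2:-→d3:-→d4:-→d5:-→d6:-→d7:-→d8:-→d9:-→d10:-→d11:-→d12:-→d13:-→d14:-→d15:-→d16:-→d17:-→d18:-→d19:-→d20:-→d21:-→d22:-→d23:-→d24:-→d25:-→d26:-→d27:-→d28:-→d29:-→d30:-→d31:-→d32:H0  best=H0
  ? 100.85.13.64  path d0:-→d1:-→d2:-→d3:-→d4:-→d5:-→d6:-→d7:-→d8:-→d9:-→d10:-→d11:-→d12:-→d13:-→d14:-→d15:-→d16:-→d17:-→d18:-→d19:-→d20:-→d21:-→d22:-→d23:-→d24:H0  best=H0
  ? 17.37.42.56  path d0:-→d1:-→d2:-→d3:-→d4:-→d5:-→d6:-→d7:-→d8:-→d9:-→d10:-→d11:-→d12:-→d13:-→d14:-→d15:-→d16:-→d17:-→d18:-→d19:-→d20:-→d21:-→d22:-→d23:-→d24:-→d25:-→d26:-→d27:-→d28:H0→d29:-→d30:-→d31:-→d32:H2  best=H2
  + 33.35.185.0/24 (H2) depth=24
  del 33.35.185.243/32 (clear depth 32)
  del 17.37.42.48/28 (clear depth 28)
  del 33.35.185.0/24 (clear depth 24)
  + 0.0.0.0/0 (H1) depth=0
  ? 100.85.13.12  path d0:H1→d1:-→d2:-→d3:-→d4:-→d5:-→d6:-→d7:-→d8:-→d9:-→d10:-→d11:-→d12:-→d13:-→d14:-→d15:-→d16:-→d17:-→d18:-→d19:-→d20:-→d21:-→d22:-→d23:-→d24:H0  best=H0
  ? 133.60.14.69  path d0:H1  best=H1
  ? 17.37.42.56  path d0:H1→d1:-→d2:-→d3:-→d4:-→d5:-→d6:-→d7:-→d8:-→d9:-→d10:-→d11:-→d12:-→d13:-→d14:-→d15:-→d16:-→d17:-→d18:-→d19:-→d20:-→d21:-→d22:-→d23:-→d24:-→d25:-→d26:-→d27:-→d28:-→d29:-→d30:-→d31:-→d32:H2  best=H2
  ? 100.85.13.170  path d0:H1→d1:-→d2:-→d3:-→d4:-→d5:-→d6:-→d7:-→d8:-→d9:-→d10:-→d11:-→d12:-→d13:-→d14:-→d15:-→d16:-→d17:-→d18:-→d19:-→d20:-→d21:-→d22:-→d23:-→d24:H0  best=H0
  + 17.0.0.0/8 (H2) depth=8
  + 17.0.0.0/9 (H2) depth=9
  + 17.0.0.0/8 (H2) depth=8
  ? 17.0.0.7  path d0:H1→d1:-→d2:-→d3:-→d4:-→d5:-→d6:-→d7:-→d8:H2→d9:H2→d10:-  best=H2
  + 100.85.13.80/28 (H2) depth=28
  + 100.85.13.92/30 (H2) depth=30
  + 100.85.13.80/28 (H2) depth=28
  + 100.0.0.0/9 (H0) depth=9
  + 17.37.42.0/26 (H1) depth=26
  del 17.37.42.0/26 (clear depth 26)
  ? 100.85.13.92  path d0:H1→d1:-→d2:-→d3:-→d4:-→d5:-→d6:-→d7:-→d8:-→d9:H0→d10:-→d11:-→d12:-→d13:-→d14:-→d15:-→d16:-→d17:-→d18:-→d19:-→d20:-→d21:-→d22:-→d23:-→d24:H0→d25:-→d26:-→d27:-→d28:H2→d29:-→d30:H2  best=H2

== LOOKUPS ==
["H0","H2","H0","H0","H2","H0","H1","H2","H0","H2","H2"]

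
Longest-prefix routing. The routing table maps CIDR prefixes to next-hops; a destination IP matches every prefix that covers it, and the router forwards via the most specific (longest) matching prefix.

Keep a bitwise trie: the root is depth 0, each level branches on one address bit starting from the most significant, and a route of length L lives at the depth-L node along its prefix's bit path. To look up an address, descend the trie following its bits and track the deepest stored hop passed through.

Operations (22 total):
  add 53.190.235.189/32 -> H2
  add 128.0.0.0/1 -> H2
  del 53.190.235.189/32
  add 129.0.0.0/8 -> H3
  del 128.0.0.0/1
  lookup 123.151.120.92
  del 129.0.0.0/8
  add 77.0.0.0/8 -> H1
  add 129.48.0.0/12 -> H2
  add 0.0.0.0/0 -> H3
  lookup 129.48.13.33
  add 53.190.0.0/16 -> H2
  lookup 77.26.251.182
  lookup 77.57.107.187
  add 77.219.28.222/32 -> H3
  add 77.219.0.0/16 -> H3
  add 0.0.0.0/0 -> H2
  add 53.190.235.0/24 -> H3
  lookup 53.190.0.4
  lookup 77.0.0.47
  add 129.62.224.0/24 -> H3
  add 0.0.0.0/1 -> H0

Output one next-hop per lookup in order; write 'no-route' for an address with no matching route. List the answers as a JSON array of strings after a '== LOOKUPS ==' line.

Apply in order:
  add 53.190.235.189/32 -> H2 at depth 32
  add 128.0.0.0/1 -> H2 at depth 1
  del 53.190.235.189/32 (clear depth 32)
  add 129.0.0.0/8 -> H3 at depth 8
  del 128.0.0.0/1 (clear depth 1)
  lookup 123.151.120.92: bits 0 walk d0:-→d1:- -> no-route
  del 129.0.0.0/8 (clear depth 8)
  add 77.0.0.0/8 -> H1 at depth 8
  add 129.48.0.0/12 -> H2 at depth 12
  add 0.0.0.0/0 -> H3 at depth 0
  lookup 129.48.13.33: bits 100000010011 walk d0:H3→d1:-→d2:-→d3:-→d4:-→d5:-→d6:-→d7:-→d8:-→d9:-→d10:-→d11:-→d12:H2 -> H2
  add 53.190.0.0/16 -> H2 at depth 16
  lookup 77.26.251.182: bits 01001101 walk d0:H3→d1:-→d2:-→d3:-→d4:-→d5:-→d6:-→d7:-→d8:H1 -> H1
  lookup 77.57.107.187: bits 01001101 walk d0:H3→d1:-→d2:-→d3:-→d4:-→d5:-→d6:-→d7:-→d8:H1 -> H1
  add 77.219.28.222/32 -> H3 at depth 32
  add 77.219.0.0/16 -> H3 at depth 16
  add 0.0.0.0/0 -> H2 at depth 0
  add 53.190.235.0/24 -> H3 at depth 24
  lookup 53.190.0.4: bits 0011010110111110 walk d0:H2→d1:-→d2:-→d3:-→d4:-→d5:-→d6:-→d7:-→d8:-→d9:-→d10:-→d11:-→d12:-→d13:-→d14:-→d15:-→d16:H2 -> H2
  lookup 77.0.0.47: bits 01001101 walk d0:H2→d1:-→d2:-→d3:-→d4:-→d5:-→d6:-→d7:-→d8:H1 -> H1
  add 129.62.224.0/24 -> H3 at depth 24
  add 0.0.0.0/1 -> H0 at depth 1

== LOOKUPS ==
["no-route","H2","H1","H1","H2","H1"]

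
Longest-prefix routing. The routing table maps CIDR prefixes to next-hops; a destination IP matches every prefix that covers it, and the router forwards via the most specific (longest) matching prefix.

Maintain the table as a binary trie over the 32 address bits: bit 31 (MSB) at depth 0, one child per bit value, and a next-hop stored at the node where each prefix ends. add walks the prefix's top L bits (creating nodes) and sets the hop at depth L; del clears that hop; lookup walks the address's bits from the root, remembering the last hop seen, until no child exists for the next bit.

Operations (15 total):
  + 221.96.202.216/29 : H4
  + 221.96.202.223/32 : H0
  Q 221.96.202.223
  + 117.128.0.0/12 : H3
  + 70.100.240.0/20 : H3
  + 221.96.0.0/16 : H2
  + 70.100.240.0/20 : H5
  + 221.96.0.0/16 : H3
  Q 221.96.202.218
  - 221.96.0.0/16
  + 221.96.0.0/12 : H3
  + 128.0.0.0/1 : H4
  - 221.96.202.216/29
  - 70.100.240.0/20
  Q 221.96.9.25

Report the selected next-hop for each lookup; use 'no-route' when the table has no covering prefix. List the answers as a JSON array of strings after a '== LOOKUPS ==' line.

Process each operation:
  add 221.96.202.216/29 -> H4 at depth 29
  add 221.96.202.223/32 -> H0 at depth 32
  Q 221.96.202.223: descend 11011101011000001100101011011111 ; hops seen [H4,H0] ; pick H0
  add 117.128.0.0/12 -> H3 at depth 12
  add 70.100.240.0/20 -> H3 at depth 20
  add 221.96.0.0/16 -> H2 at depth 16
  add 70.100.240.0/20 -> H5 at depth 20
  add 221.96.0.0/16 -> H3 at depth 16
  Q 221.96.202.218: descend 11011101011000001100101011011 ; hops seen [H3,H4] ; pick H4
  del 221.96.0.0/16 (clear depth 16)
  add 221.96.0.0/12 -> H3 at depth 12
  add 128.0.0.0/1 -> H4 at depth 1
  del 221.96.202.216/29 (clear depth 29)
  del 70.100.240.0/20 (clear depth 20)
  Q 221.96.9.25: descend 1101110101100000 ; hops seen [H4,H3] ; pick H3

== LOOKUPS ==
["H0","H4","H3"]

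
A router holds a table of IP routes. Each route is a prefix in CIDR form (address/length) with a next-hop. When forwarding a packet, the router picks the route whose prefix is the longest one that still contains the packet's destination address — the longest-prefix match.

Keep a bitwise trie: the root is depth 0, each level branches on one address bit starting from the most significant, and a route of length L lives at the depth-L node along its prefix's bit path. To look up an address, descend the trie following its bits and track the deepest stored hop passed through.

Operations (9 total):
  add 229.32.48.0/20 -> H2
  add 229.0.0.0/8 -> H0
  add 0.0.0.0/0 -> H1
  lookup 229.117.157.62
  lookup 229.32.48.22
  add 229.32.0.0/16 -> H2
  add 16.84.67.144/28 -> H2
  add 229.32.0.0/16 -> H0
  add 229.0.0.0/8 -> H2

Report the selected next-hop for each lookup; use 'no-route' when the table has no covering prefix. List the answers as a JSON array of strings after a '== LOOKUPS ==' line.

Process each operation:
  + 229.32.48.0/20 (H2) depth=20
  + 229.0.0.0/8 (H0) depth=8
  + 0.0.0.0/0 (H1) depth=0
  ? 229.117.157.62  path d0:H1→d1:-→d2:-→d3:-→d4:-→d5:-→d6:-→d7:-→d8:H0→d9:-  best=H0
  ? 229.32.48.22  path d0:H1→d1:-→d2:-→d3:-→d4:-→d5:-→d6:-→d7:-→d8:H0→d9:-→d10:-→d11:-→d12:-→d13:-→d14:-→d15:-→d16:-→d17:-→d18:-→d19:-→d20:H2  best=H2
  + 229.32.0.0/16 (H2) depth=16
  + 16.84.67.144/28 (H2) depth=28
  + 229.32.0.0/16 (H0) depth=16
  + 229.0.0.0/8 (H2) depth=8

== LOOKUPS ==
["H0","H2"]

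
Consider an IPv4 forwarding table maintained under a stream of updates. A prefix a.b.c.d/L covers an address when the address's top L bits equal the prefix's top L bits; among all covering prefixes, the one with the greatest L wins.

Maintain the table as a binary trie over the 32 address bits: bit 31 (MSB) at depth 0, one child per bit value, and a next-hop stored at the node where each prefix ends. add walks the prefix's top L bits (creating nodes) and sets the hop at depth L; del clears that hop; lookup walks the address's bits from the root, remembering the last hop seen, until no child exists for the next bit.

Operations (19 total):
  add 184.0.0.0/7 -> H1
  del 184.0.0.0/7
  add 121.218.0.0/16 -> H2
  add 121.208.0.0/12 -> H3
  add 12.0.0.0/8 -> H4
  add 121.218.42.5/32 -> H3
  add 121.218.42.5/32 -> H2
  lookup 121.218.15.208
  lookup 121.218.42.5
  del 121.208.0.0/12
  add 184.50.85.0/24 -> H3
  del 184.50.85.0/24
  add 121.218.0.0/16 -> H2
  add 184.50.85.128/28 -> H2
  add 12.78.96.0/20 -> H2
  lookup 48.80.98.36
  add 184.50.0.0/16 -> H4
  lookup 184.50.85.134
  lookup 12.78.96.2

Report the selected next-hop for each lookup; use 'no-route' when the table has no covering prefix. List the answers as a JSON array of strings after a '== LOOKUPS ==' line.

Process each operation:
  add 184.0.0.0/7 -> H1 at depth 7
  del 184.0.0.0/7 (clear depth 7)
  add 121.218.0.0/16 -> H2 at depth 16
  add 121.208.0.0/12 -> H3 at depth 12
  add 12.0.0.0/8 -> H4 at depth 8
  add 121.218.42.5/32 -> H3 at depth 32
  add 121.218.42.5/32 -> H2 at depth 32
  Q 121.218.15.208: descend 011110011101101000 ; hops seen [H3,H2] ; pick H2
  Q 121.218.42.5: descend 01111001110110100010101000000101 ; hops seen [H3,H2,H2] ; pick H2
  del 121.208.0.0/12 (clear depth 12)
  add 184.50.85.0/24 -> H3 at depth 24
  del 184.50.85.0/24 (clear depth 24)
  add 121.218.0.0/16 -> H2 at depth 16
  add 184.50.85.128/28 -> H2 at depth 28
  add 12.78.96.0/20 -> H2 at depth 20
  Q 48.80.98.36: descend 00 ; hops seen [∅] ; pick no-route
  add 184.50.0.0/16 -> H4 at depth 16
  Q 184.50.85.134: descend 1011100000110010010101011000 ; hops seen [H4,H2] ; pick H2
  Q 12.78.96.2: descend 00001100010011100110 ; hops seen [H4,H2] ; pick H2

== LOOKUPS ==
["H2","H2","no-route","H2","H2"]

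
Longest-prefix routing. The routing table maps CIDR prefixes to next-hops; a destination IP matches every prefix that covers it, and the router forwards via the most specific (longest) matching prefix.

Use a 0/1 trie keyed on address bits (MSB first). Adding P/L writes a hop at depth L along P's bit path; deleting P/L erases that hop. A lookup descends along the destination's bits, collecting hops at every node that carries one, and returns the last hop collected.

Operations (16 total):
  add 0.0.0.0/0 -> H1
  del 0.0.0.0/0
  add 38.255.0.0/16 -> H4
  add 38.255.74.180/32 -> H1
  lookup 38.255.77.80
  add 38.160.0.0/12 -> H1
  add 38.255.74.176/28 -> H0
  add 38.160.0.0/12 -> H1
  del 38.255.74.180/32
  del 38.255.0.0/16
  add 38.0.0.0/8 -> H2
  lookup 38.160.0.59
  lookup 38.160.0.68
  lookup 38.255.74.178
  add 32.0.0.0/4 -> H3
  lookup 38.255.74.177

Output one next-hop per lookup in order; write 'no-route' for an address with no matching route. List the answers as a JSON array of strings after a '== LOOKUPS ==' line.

Trace:
  + 0.0.0.0/0 (H1) depth=0
  - 0.0.0.0/0 clear@0
  + 38.255.0.0/16 (H4) depth=16
  + 38.255.74.180/32 (H1) depth=32
  Q 38.255.77.80: descend 001001101111111101001 ; hops seen [H4] ; pick H4
  + 38.160.0.0/12 (H1) depth=12
  + 38.255.74.176/28 (H0) depth=28
  + 38.160.0.0/12 (H1) depth=12
  - 38.255.74.180/32 clear@32
  - 38.255.0.0/16 clear@16
  + 38.0.0.0/8 (H2) depth=8
  Q 38.160.0.59: descend 001001101010 ; hops seen [H2,H1] ; pick H1
  Q 38.160.0.68: descend 001001101010 ; hops seen [H2,H1] ; pick H1
  Q 38.255.74.178: descend 00100110111111110100101010110 ; hops seen [H2,H0] ; pick H0
  + 32.0.0.0/4 (H3) depth=4
  Q 38.255.74.177: descend 00100110111111110100101010110 ; hops seen [H3,H2,H0] ; pick H0

== LOOKUPS ==
["H4","H1","H1","H0","H0"]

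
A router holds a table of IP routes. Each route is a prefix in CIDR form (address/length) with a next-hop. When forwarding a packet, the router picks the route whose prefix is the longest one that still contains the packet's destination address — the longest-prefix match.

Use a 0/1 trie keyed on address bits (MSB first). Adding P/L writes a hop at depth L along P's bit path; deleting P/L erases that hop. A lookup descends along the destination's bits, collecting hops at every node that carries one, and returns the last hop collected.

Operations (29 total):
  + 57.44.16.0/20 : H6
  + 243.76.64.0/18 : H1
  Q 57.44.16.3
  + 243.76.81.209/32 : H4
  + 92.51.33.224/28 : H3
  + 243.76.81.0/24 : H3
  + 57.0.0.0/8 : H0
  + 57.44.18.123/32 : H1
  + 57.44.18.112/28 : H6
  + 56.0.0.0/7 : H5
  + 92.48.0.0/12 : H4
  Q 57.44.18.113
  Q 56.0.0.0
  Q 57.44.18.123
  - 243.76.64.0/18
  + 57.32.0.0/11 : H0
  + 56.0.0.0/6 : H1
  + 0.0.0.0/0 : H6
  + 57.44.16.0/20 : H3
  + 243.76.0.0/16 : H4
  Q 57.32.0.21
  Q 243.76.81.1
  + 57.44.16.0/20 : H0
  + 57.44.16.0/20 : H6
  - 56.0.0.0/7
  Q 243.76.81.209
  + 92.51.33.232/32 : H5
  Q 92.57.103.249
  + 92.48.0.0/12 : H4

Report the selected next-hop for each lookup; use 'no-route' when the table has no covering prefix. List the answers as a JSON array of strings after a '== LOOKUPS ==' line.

Trace:
  add 57.44.16.0/20 -> H6 at depth 20
  add 243.76.64.0/18 -> H1 at depth 18
  Q 57.44.16.3: descend 00111001001011000001 ; hops seen [H6] ; pick H6
  add 243.76.81.209/32 -> H4 at depth 32
  add 92.51.33.224/28 -> H3 at depth 28
  add 243.76.81.0/24 -> H3 at depth 24
  add 57.0.0.0/8 -> H0 at depth 8
  add 57.44.18.123/32 -> H1 at depth 32
  add 57.44.18.112/28 -> H6 at depth 28
  add 56.0.0.0/7 -> H5 at depth 7
  add 92.48.0.0/12 -> H4 at depth 12
  Q 57.44.18.113: descend 0011100100101100000100100111 ; hops seen [H5,H0,H6,H6] ; pick H6
  Q 56.0.0.0: descend 0011100 ; hops seen [H5] ; pick H5
  Q 57.44.18.123: descend 00111001001011000001001001111011 ; hops seen [H5,H0,H6,H6,H1] ; pick H1
  del 243.76.64.0/18 (clear depth 18)
  add 57.32.0.0/11 -> H0 at depth 11
  add 56.0.0.0/6 -> H1 at depth 6
  add 0.0.0.0/0 -> H6 at depth 0
  add 57.44.16.0/20 -> H3 at depth 20
  add 243.76.0.0/16 -> H4 at depth 16
  Q 57.32.0.21: descend 001110010010 ; hops seen [H6,H1,H5,H0,H0] ; pick H0
  Q 243.76.81.1: descend 111100110100110001010001 ; hops seen [H6,H4,H3] ; pick H3
  add 57.44.16.0/20 -> H0 at depth 20
  add 57.44.16.0/20 -> H6 at depth 20
  del 56.0.0.0/7 (clear depth 7)
  Q 243.76.81.209: descend 11110011010011000101000111010001 ; hops seen [H6,H4,H3,H4] ; pick H4
  add 92.51.33.232/32 -> H5 at depth 32
  Q 92.57.103.249: descend 010111000011 ; hops seen [H6,H4] ; pick H4
  add 92.48.0.0/12 -> H4 at depth 12

== LOOKUPS ==
["H6","H6","H5","H1","H0","H3","H4","H4"]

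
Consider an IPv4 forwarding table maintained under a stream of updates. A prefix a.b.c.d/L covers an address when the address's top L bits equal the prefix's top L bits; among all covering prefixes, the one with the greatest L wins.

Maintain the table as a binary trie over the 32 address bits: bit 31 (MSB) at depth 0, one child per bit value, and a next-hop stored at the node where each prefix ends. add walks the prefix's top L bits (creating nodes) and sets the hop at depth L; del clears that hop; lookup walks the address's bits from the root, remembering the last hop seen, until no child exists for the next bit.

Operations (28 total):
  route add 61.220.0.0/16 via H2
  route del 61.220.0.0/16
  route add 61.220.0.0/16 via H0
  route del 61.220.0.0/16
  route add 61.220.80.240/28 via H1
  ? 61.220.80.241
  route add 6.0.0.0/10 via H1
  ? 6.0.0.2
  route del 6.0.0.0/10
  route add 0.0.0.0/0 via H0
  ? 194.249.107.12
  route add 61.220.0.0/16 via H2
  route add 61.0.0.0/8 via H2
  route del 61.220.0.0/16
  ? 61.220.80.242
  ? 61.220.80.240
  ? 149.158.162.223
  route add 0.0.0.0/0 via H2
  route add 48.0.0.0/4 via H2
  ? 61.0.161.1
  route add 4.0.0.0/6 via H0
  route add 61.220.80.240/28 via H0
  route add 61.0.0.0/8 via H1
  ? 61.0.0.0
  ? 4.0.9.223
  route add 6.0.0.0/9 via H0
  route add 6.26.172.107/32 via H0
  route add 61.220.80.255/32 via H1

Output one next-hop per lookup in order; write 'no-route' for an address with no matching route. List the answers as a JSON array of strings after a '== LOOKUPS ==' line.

Trace:
  + 61.220.0.0/16 (H2) depth=16
  - 61.220.0.0/16 clear@16
  + 61.220.0.0/16 (H0) depth=16
  - 61.220.0.0/16 clear@16
  + 61.220.80.240/28 (H1) depth=28
  ? 61.220.80.241  path d0:-→d1:-→d2:-→d3:-→d4:-→d5:-→d6:-→d7:-→d8:-→d9:-→d10:-→d11:-→d12:-→d13:-→d14:-→d15:-→d16:-→d17:-→d18:-→d19:-→d20:-→d21:-→d22:-→d23:-→d24:-→d25:-→d26:-→d27:-→d28:H1  best=H1
  + 6.0.0.0/10 (H1) depth=10
  ? 6.0.0.2  path d0:-→d1:-→d2:-→d3:-→d4:-→d5:-→d6:-→d7:-→d8:-→d9:-→d10:H1  best=H1
  - 6.0.0.0/10 clear@10
  + 0.0.0.0/0 (H0) depth=0
  ? 194.249.107.12  path d0:H0  best=H0
  + 61.220.0.0/16 (H2) depth=16
  + 61.0.0.0/8 (H2) depth=8
  - 61.220.0.0/16 clear@16
  ? 61.220.80.242  path d0:H0→d1:-→d2:-→d3:-→d4:-→d5:-→d6:-→d7:-→d8:H2→d9:-→d10:-→d11:-→d12:-→d13:-→d14:-→d15:-→d16:-→d17:-→d18:-→d19:-→d20:-→d21:-→d22:-→d23:-→d24:-→d25:-→d26:-→d27:-→d28:H1  best=H1
  ? 61.220.80.240  path d0:H0→d1:-→d2:-→d3:-→d4:-→d5:-→d6:-→d7:-→d8:H2→d9:-→d10:-→d11:-→d12:-→d13:-→d14:-→d15:-→d16:-→d17:-→d18:-→d19:-→d20:-→d21:-→d22:-→d23:-→d24:-→d25:-→d26:-→d27:-→d28:H1  best=H1
  ? 149.158.162.223  path d0:H0  best=H0
  + 0.0.0.0/0 (H2) depth=0
  + 48.0.0.0/4 (H2) depth=4
  ? 61.0.161.1  path d0:H2→d1:-→d2:-→d3:-→d4:H2→d5:-→d6:-→d7:-→d8:H2  best=H2
  + 4.0.0.0/6 (H0) depth=6
  + 61.220.80.240/28 (H0) depth=28
  + 61.0.0.0/8 (H1) depth=8
  ? 61.0.0.0  path d0:H2→d1:-→d2:-→d3:-→d4:H2→d5:-→d6:-→d7:-→d8:H1  best=H1
  ? 4.0.9.223  path d0:H2→d1:-→d2:-→d3:-→d4:-→d5:-→d6:H0  best=H0
  + 6.0.0.0/9 (H0) depth=9
  + 6.26.172.107/32 (H0) depth=32
  + 61.220.80.255/32 (H1) depth=32

== LOOKUPS ==
["H1","H1","H0","H1","H1","H0","H2","H1","H0"]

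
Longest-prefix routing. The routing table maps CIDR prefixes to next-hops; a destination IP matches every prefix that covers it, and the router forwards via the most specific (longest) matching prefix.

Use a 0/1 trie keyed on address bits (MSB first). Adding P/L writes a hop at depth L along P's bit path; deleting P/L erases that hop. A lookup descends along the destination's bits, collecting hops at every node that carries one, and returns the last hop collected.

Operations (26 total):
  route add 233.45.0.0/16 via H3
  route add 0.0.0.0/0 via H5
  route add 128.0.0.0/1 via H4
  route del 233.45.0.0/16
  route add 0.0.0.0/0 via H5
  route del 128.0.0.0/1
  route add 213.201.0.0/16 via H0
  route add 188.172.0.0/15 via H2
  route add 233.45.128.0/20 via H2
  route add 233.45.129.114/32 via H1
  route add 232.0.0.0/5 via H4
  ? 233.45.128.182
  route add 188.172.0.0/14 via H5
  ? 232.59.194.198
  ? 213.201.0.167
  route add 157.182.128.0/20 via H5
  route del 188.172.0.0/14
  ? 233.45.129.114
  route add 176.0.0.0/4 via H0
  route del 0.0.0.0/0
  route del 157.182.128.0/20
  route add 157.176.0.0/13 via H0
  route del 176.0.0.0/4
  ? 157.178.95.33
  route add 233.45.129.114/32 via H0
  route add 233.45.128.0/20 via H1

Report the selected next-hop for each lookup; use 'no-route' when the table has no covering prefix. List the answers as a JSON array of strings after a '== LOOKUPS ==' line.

Trace:
  + 233.45.0.0/16 (H3) depth=16
  + 0.0.0.0/0 (H5) depth=0
  + 128.0.0.0/1 (H4) depth=1
  - 233.45.0.0/16 clear@16
  + 0.0.0.0/0 (H5) depth=0
  - 128.0.0.0/1 clear@1
  + 213.201.0.0/16 (H0) depth=16
  + 188.172.0.0/15 (H2) depth=15
  + 233.45.128.0/20 (H2) depth=20
  + 233.45.129.114/32 (H1) depth=32
  + 232.0.0.0/5 (H4) depth=5
  ? 233.45.128.182  path d0:H5→d1:-→d2:-→d3:-→d4:-→d5:H4→d6:-→d7:-→d8:-→d9:-→d10:-→d11:-→d12:-→d13:-→d14:-→d15:-→d16:-→d17:-→d18:-→d19:-→d20:H2→d21:-→d22:-→d23:-  best=H2
  + 188.172.0.0/14 (H5) depth=14
  ? 232.59.194.198  path d0:H5→d1:-→d2:-→d3:-→d4:-→d5:H4→d6:-→d7:-  best=H4
  ? 213.201.0.167  path d0:H5→d1:-→d2:-→d3:-→d4:-→d5:-→d6:-→d7:-→d8:-→d9:-→d10:-→d11:-→d12:-→d13:-→d14:-→d15:-→d16:H0  best=H0
  + 157.182.128.0/20 (H5) depth=20
  - 188.172.0.0/14 clear@14
  ? 233.45.129.114  path d0:H5→d1:-→d2:-→d3:-→d4:-→d5:H4→d6:-→d7:-→d8:-→d9:-→d10:-→d11:-→d12:-→d13:-→d14:-→d15:-→d16:-→d17:-→d18:-→d19:-→d20:H2→d21:-→d22:-→d23:-→d24:-→d25:-→d26:-→d27:-→d28:-→d29:-→d30:-→d31:-→d32:H1  best=H1
  + 176.0.0.0/4 (H0) depth=4
  - 0.0.0.0/0 clear@0
  - 157.182.128.0/20 clear@20
  + 157.176.0.0/13 (H0) depth=13
  - 176.0.0.0/4 clear@4
  ? 157.178.95.33  path d0:-→d1:-→d2:-→d3:-→d4:-→d5:-→d6:-→d7:-→d8:-→d9:-→d10:-→d11:-→d12:-→d13:H0  best=H0
  + 233.45.129.114/32 (H0) depth=32
  + 233.45.128.0/20 (H1) depth=20

== LOOKUPS ==
["H2","H4","H0","H1","H0"]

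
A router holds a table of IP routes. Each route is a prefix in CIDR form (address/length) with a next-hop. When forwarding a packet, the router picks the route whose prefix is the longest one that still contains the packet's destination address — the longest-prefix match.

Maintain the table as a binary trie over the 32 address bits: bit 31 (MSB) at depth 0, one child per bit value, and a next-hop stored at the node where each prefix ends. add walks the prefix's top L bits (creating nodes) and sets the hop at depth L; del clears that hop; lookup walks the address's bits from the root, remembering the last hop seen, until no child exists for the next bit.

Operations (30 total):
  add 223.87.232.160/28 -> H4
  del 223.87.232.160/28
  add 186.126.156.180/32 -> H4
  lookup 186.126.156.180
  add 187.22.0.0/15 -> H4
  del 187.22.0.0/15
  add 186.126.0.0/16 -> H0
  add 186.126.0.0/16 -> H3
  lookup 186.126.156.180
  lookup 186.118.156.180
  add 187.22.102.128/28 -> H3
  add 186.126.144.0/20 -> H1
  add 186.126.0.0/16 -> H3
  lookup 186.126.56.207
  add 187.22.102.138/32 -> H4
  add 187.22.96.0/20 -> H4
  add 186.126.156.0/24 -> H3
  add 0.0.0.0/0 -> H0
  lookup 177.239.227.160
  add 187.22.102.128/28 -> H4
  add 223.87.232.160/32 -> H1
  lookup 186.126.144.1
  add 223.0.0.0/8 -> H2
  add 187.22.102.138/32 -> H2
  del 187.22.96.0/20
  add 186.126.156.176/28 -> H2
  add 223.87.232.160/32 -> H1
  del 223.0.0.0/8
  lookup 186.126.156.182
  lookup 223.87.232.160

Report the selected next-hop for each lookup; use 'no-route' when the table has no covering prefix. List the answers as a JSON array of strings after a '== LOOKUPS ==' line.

Apply in order:
  + 223.87.232.160/28 (H4) depth=28
  - 223.87.232.160/28 clear@28
  + 186.126.156.180/32 (H4) depth=32
  lookup 186.126.156.180: bits 10111010011111101001110010110100 walk d0:-→d1:-→d2:-→d3:-→d4:-→d5:-→d6:-→d7:-→d8:-→d9:-→d10:-→d11:-→d12:-→d13:-→d14:-→d15:-→d16:-→d17:-→d18:-→d19:-→d20:-→d21:-→d22:-→d23:-→d24:-→d25:-→d26:-→d27:-→d28:-→d29:-→d30:-→d31:-→d32:H4 -> H4
  + 187.22.0.0/15 (H4) depth=15
  - 187.22.0.0/15 clear@15
  + 186.126.0.0/16 (H0) depth=16
  + 186.126.0.0/16 (H3) depth=16
  lookup 186.126.156.180: bits 10111010011111101001110010110100 walk d0:-→d1:-→d2:-→d3:-→d4:-→d5:-→d6:-→d7:-→d8:-→d9:-→d10:-→d11:-→d12:-→d13:-→d14:-→d15:-→d16:H3→d17:-→d18:-→d19:-→d20:-→d21:-→d22:-→d23:-→d24:-→d25:-→d26:-→d27:-→d28:-→d29:-→d30:-→d31:-→d32:H4 -> H4
  lookup 186.118.156.180: bits 101110100111 walk d0:-→d1:-→d2:-→d3:-→d4:-→d5:-→d6:-→d7:-→d8:-→d9:-→d10:-→d11:-→d12:- -> no-route
  + 187.22.102.128/28 (H3) depth=28
  + 186.126.144.0/20 (H1) depth=20
  + 186.126.0.0/16 (H3) depth=16
  lookup 186.126.56.207: bits 1011101001111110 walk d0:-→d1:-→d2:-→d3:-→d4:-→d5:-→d6:-→d7:-→d8:-→d9:-→d10:-→d11:-→d12:-→d13:-→d14:-→d15:-→d16:H3 -> H3
  + 187.22.102.138/32 (H4) depth=32
  + 187.22.96.0/20 (H4) depth=20
  + 186.126.156.0/24 (H3) depth=24
  + 0.0.0.0/0 (H0) depth=0
  lookup 177.239.227.160: bits 1011 walk d0:H0→d1:-→d2:-→d3:-→d4:- -> H0
  + 187.22.102.128/28 (H4) depth=28
  + 223.87.232.160/32 (H1) depth=32
  lookup 186.126.144.1: bits 10111010011111101001 walk d0:H0→d1:-→d2:-→d3:-→d4:-→d5:-→d6:-→d7:-→d8:-→d9:-→d10:-→d11:-→d12:-→d13:-→d14:-→d15:-→d16:H3→d17:-→d18:-→d19:-→d20:H1 -> H1
  + 223.0.0.0/8 (H2) depth=8
  + 187.22.102.138/32 (H2) depth=32
  - 187.22.96.0/20 clear@20
  + 186.126.156.176/28 (H2) depth=28
  + 223.87.232.160/32 (H1) depth=32
  - 223.0.0.0/8 clear@8
  lookup 186.126.156.182: bits 101110100111111010011100101101 walk d0:H0→d1:-→d2:-→d3:-→d4:-→d5:-→d6:-→d7:-→d8:-→d9:-→d10:-→d11:-→d12:-→d13:-→d14:-→d15:-→d16:H3→d17:-→d18:-→d19:-→d20:H1→d21:-→d22:-→d23:-→d24:H3→d25:-→d26:-→d27:-→d28:H2→d29:-→d30:- -> H2
  lookup 223.87.232.160: bits 11011111010101111110100010100000 walk d0:H0→d1:-→d2:-→d3:-→d4:-→d5:-→d6:-→d7:-→d8:-→d9:-→d10:-→d11:-→d12:-→d13:-→d14:-→d15:-→d16:-→d17:-→d18:-→d19:-→d20:-→d21:-→d22:-→d23:-→d24:-→d25:-→d26:-→d27:-→d28:-→d29:-→d30:-→d31:-→d32:H1 -> H1

== LOOKUPS ==
["H4","H4","no-route","H3","H0","H1","H2","H1"]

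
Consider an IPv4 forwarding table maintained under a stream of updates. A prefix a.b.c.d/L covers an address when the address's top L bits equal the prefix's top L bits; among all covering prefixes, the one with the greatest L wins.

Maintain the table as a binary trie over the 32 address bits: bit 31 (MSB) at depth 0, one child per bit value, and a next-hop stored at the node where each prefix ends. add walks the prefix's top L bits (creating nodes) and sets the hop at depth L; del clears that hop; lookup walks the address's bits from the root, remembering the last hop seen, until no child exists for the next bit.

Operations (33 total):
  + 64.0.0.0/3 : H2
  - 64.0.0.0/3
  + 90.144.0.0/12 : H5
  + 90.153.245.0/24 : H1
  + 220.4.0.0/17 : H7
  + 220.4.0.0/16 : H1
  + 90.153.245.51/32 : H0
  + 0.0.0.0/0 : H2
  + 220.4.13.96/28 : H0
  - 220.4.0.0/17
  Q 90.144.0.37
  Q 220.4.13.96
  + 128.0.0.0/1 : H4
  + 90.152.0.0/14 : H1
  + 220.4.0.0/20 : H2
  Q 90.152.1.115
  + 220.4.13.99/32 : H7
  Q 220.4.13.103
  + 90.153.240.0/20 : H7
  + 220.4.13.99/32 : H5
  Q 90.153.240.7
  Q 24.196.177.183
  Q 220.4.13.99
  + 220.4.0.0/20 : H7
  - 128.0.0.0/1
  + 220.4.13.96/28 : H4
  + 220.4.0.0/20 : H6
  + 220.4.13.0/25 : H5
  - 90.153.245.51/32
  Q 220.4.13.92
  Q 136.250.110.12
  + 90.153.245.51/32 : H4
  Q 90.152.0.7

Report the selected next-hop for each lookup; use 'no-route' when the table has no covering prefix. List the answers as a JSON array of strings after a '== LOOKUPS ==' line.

Apply in order:
  add 64.0.0.0/3 -> H2 at depth 3
  del 64.0.0.0/3 (clear depth 3)
  add 90.144.0.0/12 -> H5 at depth 12
  add 90.153.245.0/24 -> H1 at depth 24
  add 220.4.0.0/17 -> H7 at depth 17
  add 220.4.0.0/16 -> H1 at depth 16
  add 90.153.245.51/32 -> H0 at depth 32
  add 0.0.0.0/0 -> H2 at depth 0
  add 220.4.13.96/28 -> H0 at depth 28
  del 220.4.0.0/17 (clear depth 17)
  lookup 90.144.0.37: bits 010110101001 walk d0:H2→d1:-→d2:-→d3:-→d4:-→d5:-→d6:-→d7:-→d8:-→d9:-→d10:-→d11:-→d12:H5 -> H5
  lookup 220.4.13.96: bits 1101110000000100000011010110 walk d0:H2→d1:-→d2:-→d3:-→d4:-→d5:-→d6:-→d7:-→d8:-→d9:-→d10:-→d11:-→d12:-→d13:-→d14:-→d15:-→d16:H1→d17:-→d18:-→d19:-→d20:-→d21:-→d22:-→d23:-→d24:-→d25:-→d26:-→d27:-→d28:H0 -> H0
  add 128.0.0.0/1 -> H4 at depth 1
  add 90.152.0.0/14 -> H1 at depth 14
  add 220.4.0.0/20 -> H2 at depth 20
  lookup 90.152.1.115: bits 010110101001100 walk d0:H2→d1:-→d2:-→d3:-→d4:-→d5:-→d6:-→d7:-→d8:-→d9:-→d10:-→d11:-→d12:H5→d13:-→d14:H1→d15:- -> H1
  add 220.4.13.99/32 -> H7 at depth 32
  lookup 220.4.13.103: bits 11011100000001000000110101100 walk d0:H2→d1:H4→d2:-→d3:-→d4:-→d5:-→d6:-→d7:-→d8:-→d9:-→d10:-→d11:-→d12:-→d13:-→d14:-→d15:-→d16:H1→d17:-→d18:-→d19:-→d20:H2→d21:-→d22:-→d23:-→d24:-→d25:-→d26:-→d27:-→d28:H0→d29:- -> H0
  add 90.153.240.0/20 -> H7 at depth 20
  add 220.4.13.99/32 -> H5 at depth 32
  lookup 90.153.240.7: bits 010110101001100111110 walk d0:H2→d1:-→d2:-→d3:-→d4:-→d5:-→d6:-→d7:-→d8:-→d9:-→d10:-→d11:-→d12:H5→d13:-→d14:H1→d15:-→d16:-→d17:-→d18:-→d19:-→d20:H7→d21:- -> H7
  lookup 24.196.177.183: bits 0 walk d0:H2→d1:- -> H2
  lookup 220.4.13.99: bits 11011100000001000000110101100011 walk d0:H2→d1:H4→d2:-→d3:-→d4:-→d5:-→d6:-→d7:-→d8:-→d9:-→d10:-→d11:-→d12:-→d13:-→d14:-→d15:-→d16:H1→d17:-→d18:-→d19:-→d20:H2→d21:-→d22:-→d23:-→d24:-→d25:-→d26:-→d27:-→d28:H0→d29:-→d30:-→d31:-→d32:H5 -> H5
  add 220.4.0.0/20 -> H7 at depth 20
  del 128.0.0.0/1 (clear depth 1)
  add 220.4.13.96/28 -> H4 at depth 28
  add 220.4.0.0/20 -> H6 at depth 20
  add 220.4.13.0/25 -> H5 at depth 25
  del 90.153.245.51/32 (clear depth 32)
  lookup 220.4.13.92: bits 11011100000001000000110101 walk d0:H2→d1:-→d2:-→d3:-→d4:-→d5:-→d6:-→d7:-→d8:-→d9:-→d10:-→d11:-→d12:-→d13:-→d14:-→d15:-→d16:H1→d17:-→d18:-→d19:-→d20:H6→d21:-→d22:-→d23:-→d24:-→d25:H5→d26:- -> H5
  lookup 136.250.110.12: bits 1 walk d0:H2→d1:- -> H2
  add 90.153.245.51/32 -> H4 at depth 32
  lookup 90.152.0.7: bits 010110101001100 walk d0:H2→d1:-→d2:-→d3:-→d4:-→d5:-→d6:-→d7:-→d8:-→d9:-→d10:-→d11:-→d12:H5→d13:-→d14:H1→d15:- -> H1

== LOOKUPS ==
["H5","H0","H1","H0","H7","H2","H5","H5","H2","H1"]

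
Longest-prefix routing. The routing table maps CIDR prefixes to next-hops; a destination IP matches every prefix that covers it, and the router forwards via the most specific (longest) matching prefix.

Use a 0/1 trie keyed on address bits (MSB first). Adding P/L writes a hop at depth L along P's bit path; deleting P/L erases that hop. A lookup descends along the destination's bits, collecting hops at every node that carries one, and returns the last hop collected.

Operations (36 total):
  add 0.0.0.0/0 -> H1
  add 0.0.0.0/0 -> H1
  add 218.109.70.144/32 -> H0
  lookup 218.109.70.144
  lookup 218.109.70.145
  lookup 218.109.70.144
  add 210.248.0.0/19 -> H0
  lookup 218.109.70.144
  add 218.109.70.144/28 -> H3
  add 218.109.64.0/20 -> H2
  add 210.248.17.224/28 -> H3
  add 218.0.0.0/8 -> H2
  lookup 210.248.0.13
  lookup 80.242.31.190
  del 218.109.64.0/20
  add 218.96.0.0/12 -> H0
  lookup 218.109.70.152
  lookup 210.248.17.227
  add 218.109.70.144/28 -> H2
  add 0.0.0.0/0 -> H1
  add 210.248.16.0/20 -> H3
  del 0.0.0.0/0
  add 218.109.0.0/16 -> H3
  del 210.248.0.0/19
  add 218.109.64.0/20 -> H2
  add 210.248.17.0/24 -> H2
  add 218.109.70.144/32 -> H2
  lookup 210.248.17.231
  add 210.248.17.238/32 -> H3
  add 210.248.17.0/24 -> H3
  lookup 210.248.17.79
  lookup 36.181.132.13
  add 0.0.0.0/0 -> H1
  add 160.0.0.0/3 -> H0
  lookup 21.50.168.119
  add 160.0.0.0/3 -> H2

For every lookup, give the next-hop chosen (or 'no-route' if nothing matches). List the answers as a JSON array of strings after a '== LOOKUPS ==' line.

Process each operation:
  add 0.0.0.0/0 -> H1 at depth 0
  add 0.0.0.0/0 -> H1 at depth 0
  add 218.109.70.144/32 -> H0 at depth 32
  ? 218.109.70.144  path d0:H1→d1:-→d2:-→d3:-→d4:-→d5:-→d6:-→d7:-→d8:-→d9:-→d10:-→d11:-→d12:-→d13:-→d14:-→d15:-→d16:-→d17:-→d18:-→d19:-→d20:-→d21:-→d22:-→d23:-→d24:-→d25:-→d26:-→d27:-→d28:-→d29:-→d30:-→d31:-→d32:H0  best=H0
  ? 218.109.70.145  path d0:H1→d1:-→d2:-→d3:-→d4:-→d5:-→d6:-→d7:-→d8:-→d9:-→d10:-→d11:-→d12:-→d13:-→d14:-→d15:-→d16:-→d17:-→d18:-→d19:-→d20:-→d21:-→d22:-→d23:-→d24:-→d25:-→d26:-→d27:-→d28:-→d29:-→d30:-→d31:-  best=H1
  ? 218.109.70.144  path d0:H1→d1:-→d2:-→d3:-→d4:-→d5:-→d6:-→d7:-→d8:-→d9:-→d10:-→d11:-→d12:-→d13:-→d14:-→d15:-→d16:-→d17:-→d18:-→d19:-→d20:-→d21:-→d22:-→d23:-→d24:-→d25:-→d26:-→d27:-→d28:-→d29:-→d30:-→d31:-→d32:H0  best=H0
  add 210.248.0.0/19 -> H0 at depth 19
  ? 218.109.70.144  path d0:H1→d1:-→d2:-→d3:-→d4:-→d5:-→d6:-→d7:-→d8:-→d9:-→d10:-→d11:-→d12:-→d13:-→d14:-→d15:-→d16:-→d17:-→d18:-→d19:-→d20:-→d21:-→d22:-→d23:-→d24:-→d25:-→d26:-→d27:-→d28:-→d29:-→d30:-→d31:-→d32:H0  best=H0
  add 218.109.70.144/28 -> H3 at depth 28
  add 218.109.64.0/20 -> H2 at depth 20
  add 210.248.17.224/28 -> H3 at depth 28
  add 218.0.0.0/8 -> H2 at depth 8
  ? 210.248.0.13  path d0:H1→d1:-→d2:-→d3:-→d4:-→d5:-→d6:-→d7:-→d8:-→d9:-→d10:-→d11:-→d12:-→d13:-→d14:-→d15:-→d16:-→d17:-→d18:-→d19:H0  best=H0
  ? 80.242.31.190  path d0:H1  best=H1
  - 218.109.64.0/20 clear@20
  add 218.96.0.0/12 -> H0 at depth 12
  ? 218.109.70.152  path d0:H1→d1:-→d2:-→d3:-→d4:-→d5:-→d6:-→d7:-→d8:H2→d9:-→d10:-→d11:-→d12:H0→d13:-→d14:-→d15:-→d16:-→d17:-→d18:-→d19:-→d20:-→d21:-→d22:-→d23:-→d24:-→d25:-→d26:-→d27:-→d28:H3  best=H3
  ? 210.248.17.227  path d0:H1→d1:-→d2:-→d3:-→d4:-→d5:-→d6:-→d7:-→d8:-→d9:-→d10:-→d11:-→d12:-→d13:-→d14:-→d15:-→d16:-→d17:-→d18:-→d19:H0→d20:-→d21:-→d22:-→d23:-→d24:-→d25:-→d26:-→d27:-→d28:H3  best=H3
  add 218.109.70.144/28 -> H2 at depth 28
  add 0.0.0.0/0 -> H1 at depth 0
  add 210.248.16.0/20 -> H3 at depth 20
  - 0.0.0.0/0 clear@0
  add 218.109.0.0/16 -> H3 at depth 16
  - 210.248.0.0/19 clear@19
  add 218.109.64.0/20 -> H2 at depth 20
  add 210.248.17.0/24 -> H2 at depth 24
  add 218.109.70.144/32 -> H2 at depth 32
  ? 210.248.17.231  path d0:-→d1:-→d2:-→d3:-→d4:-→d5:-→d6:-→d7:-→d8:-→d9:-→d10:-→d11:-→d12:-→d13:-→d14:-→d15:-→d16:-→d17:-→d18:-→d19:-→d20:H3→d21:-→d22:-→d23:-→d24:H2→d25:-→d26:-→d27:-→d28:H3  best=H3
  add 210.248.17.238/32 -> H3 at depth 32
  add 210.248.17.0/24 -> H3 at depth 24
  ? 210.248.17.79  path d0:-→d1:-→d2:-→d3:-→d4:-→d5:-→d6:-→d7:-→d8:-→d9:-→d10:-→d11:-→d12:-→d13:-→d14:-→d15:-→d16:-→d17:-→d18:-→d19:-→d20:H3→d21:-→d22:-→d23:-→d24:H3  best=H3
  ? 36.181.132.13  path d0:-  best=no-route
  add 0.0.0.0/0 -> H1 at depth 0
  add 160.0.0.0/3 -> H0 at depth 3
  ? 21.50.168.119  path d0:H1  best=H1
  add 160.0.0.0/3 -> H2 at depth 3

== LOOKUPS ==
["H0","H1","H0","H0","H0","H1","H3","H3","H3","H3","no-route","H1"]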